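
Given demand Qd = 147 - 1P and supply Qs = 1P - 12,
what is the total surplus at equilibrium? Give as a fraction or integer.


Find equilibrium: 147 - 1P = 1P - 12
147 + 12 = 2P
P* = 159/2 = 159/2
Q* = 1*159/2 - 12 = 135/2
Inverse demand: P = 147 - Q/1, so P_max = 147
Inverse supply: P = 12 + Q/1, so P_min = 12
CS = (1/2) * 135/2 * (147 - 159/2) = 18225/8
PS = (1/2) * 135/2 * (159/2 - 12) = 18225/8
TS = CS + PS = 18225/8 + 18225/8 = 18225/4

18225/4


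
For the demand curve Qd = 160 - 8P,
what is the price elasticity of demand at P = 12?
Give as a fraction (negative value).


dQ/dP = -8
At P = 12: Q = 160 - 8*12 = 64
E = (dQ/dP)(P/Q) = (-8)(12/64) = -3/2

-3/2


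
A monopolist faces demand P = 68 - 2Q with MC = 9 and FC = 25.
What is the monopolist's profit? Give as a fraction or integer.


MR = MC: 68 - 4Q = 9
Q* = 59/4
P* = 68 - 2*59/4 = 77/2
Profit = (P* - MC)*Q* - FC
= (77/2 - 9)*59/4 - 25
= 59/2*59/4 - 25
= 3481/8 - 25 = 3281/8

3281/8


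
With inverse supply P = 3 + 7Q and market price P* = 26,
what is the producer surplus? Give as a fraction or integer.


Minimum supply price (at Q=0): P_min = 3
Quantity supplied at P* = 26:
Q* = (26 - 3)/7 = 23/7
PS = (1/2) * Q* * (P* - P_min)
PS = (1/2) * 23/7 * (26 - 3)
PS = (1/2) * 23/7 * 23 = 529/14

529/14


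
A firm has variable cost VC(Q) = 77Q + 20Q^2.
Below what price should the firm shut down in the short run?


AVC(Q) = VC(Q)/Q = 77 + 20Q
AVC is increasing in Q, so minimum AVC is at Q -> 0+.
Min AVC = 77
The firm should shut down if P < 77.

77


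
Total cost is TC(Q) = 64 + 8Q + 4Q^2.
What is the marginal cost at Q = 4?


MC = dTC/dQ = 8 + 2*4*Q
At Q = 4:
MC = 8 + 8*4
MC = 8 + 32 = 40

40


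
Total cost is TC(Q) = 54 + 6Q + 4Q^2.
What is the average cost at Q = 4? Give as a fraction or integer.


TC(4) = 54 + 6*4 + 4*4^2
TC(4) = 54 + 24 + 64 = 142
AC = TC/Q = 142/4 = 71/2

71/2


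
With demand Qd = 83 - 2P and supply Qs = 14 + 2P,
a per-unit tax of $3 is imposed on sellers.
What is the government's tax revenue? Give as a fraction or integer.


With tax on sellers, new supply: Qs' = 14 + 2(P - 3)
= 8 + 2P
New equilibrium quantity:
Q_new = 91/2
Tax revenue = tax * Q_new = 3 * 91/2 = 273/2

273/2


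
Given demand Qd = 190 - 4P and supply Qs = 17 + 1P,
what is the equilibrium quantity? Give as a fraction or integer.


First find equilibrium price:
190 - 4P = 17 + 1P
P* = 173/5 = 173/5
Then substitute into demand:
Q* = 190 - 4 * 173/5 = 258/5

258/5


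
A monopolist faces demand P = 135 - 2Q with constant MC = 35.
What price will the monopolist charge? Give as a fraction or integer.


MR = 135 - 4Q
Set MR = MC: 135 - 4Q = 35
Q* = 25
Substitute into demand:
P* = 135 - 2*25 = 85

85


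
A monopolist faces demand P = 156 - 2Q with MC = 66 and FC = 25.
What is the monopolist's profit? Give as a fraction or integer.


MR = MC: 156 - 4Q = 66
Q* = 45/2
P* = 156 - 2*45/2 = 111
Profit = (P* - MC)*Q* - FC
= (111 - 66)*45/2 - 25
= 45*45/2 - 25
= 2025/2 - 25 = 1975/2

1975/2


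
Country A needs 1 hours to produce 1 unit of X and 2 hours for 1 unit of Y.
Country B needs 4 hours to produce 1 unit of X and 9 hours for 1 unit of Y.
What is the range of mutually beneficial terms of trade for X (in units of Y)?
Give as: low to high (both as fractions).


Opportunity cost of X for Country A = hours_X / hours_Y = 1/2 = 1/2 units of Y
Opportunity cost of X for Country B = hours_X / hours_Y = 4/9 = 4/9 units of Y
Terms of trade must be between the two opportunity costs.
Range: 4/9 to 1/2

4/9 to 1/2


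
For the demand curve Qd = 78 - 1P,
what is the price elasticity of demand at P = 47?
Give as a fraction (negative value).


dQ/dP = -1
At P = 47: Q = 78 - 1*47 = 31
E = (dQ/dP)(P/Q) = (-1)(47/31) = -47/31

-47/31


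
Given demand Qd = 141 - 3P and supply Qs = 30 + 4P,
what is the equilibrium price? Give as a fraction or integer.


At equilibrium, Qd = Qs.
141 - 3P = 30 + 4P
141 - 30 = 3P + 4P
111 = 7P
P* = 111/7 = 111/7

111/7


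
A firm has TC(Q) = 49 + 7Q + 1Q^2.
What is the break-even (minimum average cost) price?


AC(Q) = 49/Q + 7 + 1Q
To minimize: dAC/dQ = -49/Q^2 + 1 = 0
Q^2 = 49/1 = 49
Q* = 7
Min AC = 49/7 + 7 + 1*7
Min AC = 7 + 7 + 7 = 21

21


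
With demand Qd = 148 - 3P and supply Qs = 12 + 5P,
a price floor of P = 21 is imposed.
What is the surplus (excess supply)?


At P = 21:
Qd = 148 - 3*21 = 85
Qs = 12 + 5*21 = 117
Surplus = Qs - Qd = 117 - 85 = 32

32


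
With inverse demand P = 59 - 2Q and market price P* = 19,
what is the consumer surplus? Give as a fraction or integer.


Maximum willingness to pay (at Q=0): P_max = 59
Quantity demanded at P* = 19:
Q* = (59 - 19)/2 = 20
CS = (1/2) * Q* * (P_max - P*)
CS = (1/2) * 20 * (59 - 19)
CS = (1/2) * 20 * 40 = 400

400


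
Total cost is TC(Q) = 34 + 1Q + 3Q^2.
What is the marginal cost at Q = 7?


MC = dTC/dQ = 1 + 2*3*Q
At Q = 7:
MC = 1 + 6*7
MC = 1 + 42 = 43

43


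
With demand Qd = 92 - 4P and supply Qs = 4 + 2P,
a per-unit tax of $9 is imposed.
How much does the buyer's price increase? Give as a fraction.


With a per-unit tax, the buyer's price increase depends on relative slopes.
Supply slope: d = 2, Demand slope: b = 4
Buyer's price increase = d * tax / (b + d)
= 2 * 9 / (4 + 2)
= 18 / 6 = 3

3


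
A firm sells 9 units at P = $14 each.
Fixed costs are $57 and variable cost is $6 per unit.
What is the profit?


Total Revenue = P * Q = 14 * 9 = $126
Total Cost = FC + VC*Q = 57 + 6*9 = $111
Profit = TR - TC = 126 - 111 = $15

$15


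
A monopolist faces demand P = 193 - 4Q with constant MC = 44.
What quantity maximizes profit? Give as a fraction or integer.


TR = P*Q = (193 - 4Q)Q = 193Q - 4Q^2
MR = dTR/dQ = 193 - 8Q
Set MR = MC:
193 - 8Q = 44
149 = 8Q
Q* = 149/8 = 149/8

149/8


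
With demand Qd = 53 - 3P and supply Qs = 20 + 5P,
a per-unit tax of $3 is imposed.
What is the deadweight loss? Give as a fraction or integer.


Pre-tax equilibrium quantity: Q* = 325/8
Post-tax equilibrium quantity: Q_tax = 35
Reduction in quantity: Q* - Q_tax = 45/8
DWL = (1/2) * tax * (Q* - Q_tax)
DWL = (1/2) * 3 * 45/8 = 135/16

135/16


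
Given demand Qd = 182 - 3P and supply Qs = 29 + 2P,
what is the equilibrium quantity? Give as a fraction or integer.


First find equilibrium price:
182 - 3P = 29 + 2P
P* = 153/5 = 153/5
Then substitute into demand:
Q* = 182 - 3 * 153/5 = 451/5

451/5


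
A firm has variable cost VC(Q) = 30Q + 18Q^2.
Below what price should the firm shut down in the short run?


AVC(Q) = VC(Q)/Q = 30 + 18Q
AVC is increasing in Q, so minimum AVC is at Q -> 0+.
Min AVC = 30
The firm should shut down if P < 30.

30


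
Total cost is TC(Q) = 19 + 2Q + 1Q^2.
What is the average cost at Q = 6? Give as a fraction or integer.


TC(6) = 19 + 2*6 + 1*6^2
TC(6) = 19 + 12 + 36 = 67
AC = TC/Q = 67/6 = 67/6

67/6


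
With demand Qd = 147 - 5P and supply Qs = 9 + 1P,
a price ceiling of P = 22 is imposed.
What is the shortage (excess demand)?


At P = 22:
Qd = 147 - 5*22 = 37
Qs = 9 + 1*22 = 31
Shortage = Qd - Qs = 37 - 31 = 6

6


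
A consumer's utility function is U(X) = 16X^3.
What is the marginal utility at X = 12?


MU = dU/dX = 16*3*X^(3-1)
MU = 48*X^2
At X = 12:
MU = 48 * 12^2
MU = 48 * 144 = 6912

6912


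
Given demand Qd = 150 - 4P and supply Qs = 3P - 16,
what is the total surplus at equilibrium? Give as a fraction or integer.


Find equilibrium: 150 - 4P = 3P - 16
150 + 16 = 7P
P* = 166/7 = 166/7
Q* = 3*166/7 - 16 = 386/7
Inverse demand: P = 75/2 - Q/4, so P_max = 75/2
Inverse supply: P = 16/3 + Q/3, so P_min = 16/3
CS = (1/2) * 386/7 * (75/2 - 166/7) = 37249/98
PS = (1/2) * 386/7 * (166/7 - 16/3) = 74498/147
TS = CS + PS = 37249/98 + 74498/147 = 37249/42

37249/42


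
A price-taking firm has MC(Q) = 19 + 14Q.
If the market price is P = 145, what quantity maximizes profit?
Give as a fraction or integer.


In perfect competition, profit is maximized where P = MC.
145 = 19 + 14Q
126 = 14Q
Q* = 126/14 = 9

9


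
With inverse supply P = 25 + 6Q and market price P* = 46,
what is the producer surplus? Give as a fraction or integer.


Minimum supply price (at Q=0): P_min = 25
Quantity supplied at P* = 46:
Q* = (46 - 25)/6 = 7/2
PS = (1/2) * Q* * (P* - P_min)
PS = (1/2) * 7/2 * (46 - 25)
PS = (1/2) * 7/2 * 21 = 147/4

147/4


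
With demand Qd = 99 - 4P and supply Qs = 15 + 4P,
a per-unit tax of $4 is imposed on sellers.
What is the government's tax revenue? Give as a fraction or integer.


With tax on sellers, new supply: Qs' = 15 + 4(P - 4)
= 4P - 1
New equilibrium quantity:
Q_new = 49
Tax revenue = tax * Q_new = 4 * 49 = 196

196


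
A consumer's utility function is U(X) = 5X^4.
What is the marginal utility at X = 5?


MU = dU/dX = 5*4*X^(4-1)
MU = 20*X^3
At X = 5:
MU = 20 * 5^3
MU = 20 * 125 = 2500

2500


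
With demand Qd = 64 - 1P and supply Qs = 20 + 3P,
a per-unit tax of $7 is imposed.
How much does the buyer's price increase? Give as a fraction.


With a per-unit tax, the buyer's price increase depends on relative slopes.
Supply slope: d = 3, Demand slope: b = 1
Buyer's price increase = d * tax / (b + d)
= 3 * 7 / (1 + 3)
= 21 / 4 = 21/4

21/4


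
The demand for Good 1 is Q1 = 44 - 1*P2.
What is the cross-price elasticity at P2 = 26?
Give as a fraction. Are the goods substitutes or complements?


dQ1/dP2 = -1
At P2 = 26: Q1 = 44 - 1*26 = 18
Exy = (dQ1/dP2)(P2/Q1) = -1 * 26 / 18 = -13/9
Since Exy < 0, the goods are complements.

-13/9 (complements)


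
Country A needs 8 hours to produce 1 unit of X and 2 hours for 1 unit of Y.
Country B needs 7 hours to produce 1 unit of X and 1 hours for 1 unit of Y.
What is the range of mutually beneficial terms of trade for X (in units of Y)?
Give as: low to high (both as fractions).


Opportunity cost of X for Country A = hours_X / hours_Y = 8/2 = 4 units of Y
Opportunity cost of X for Country B = hours_X / hours_Y = 7/1 = 7 units of Y
Terms of trade must be between the two opportunity costs.
Range: 4 to 7

4 to 7


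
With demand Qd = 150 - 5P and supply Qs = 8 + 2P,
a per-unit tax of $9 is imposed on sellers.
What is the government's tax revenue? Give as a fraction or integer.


With tax on sellers, new supply: Qs' = 8 + 2(P - 9)
= 2P - 10
New equilibrium quantity:
Q_new = 250/7
Tax revenue = tax * Q_new = 9 * 250/7 = 2250/7

2250/7


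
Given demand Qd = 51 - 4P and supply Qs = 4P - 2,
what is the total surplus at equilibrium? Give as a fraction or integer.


Find equilibrium: 51 - 4P = 4P - 2
51 + 2 = 8P
P* = 53/8 = 53/8
Q* = 4*53/8 - 2 = 49/2
Inverse demand: P = 51/4 - Q/4, so P_max = 51/4
Inverse supply: P = 1/2 + Q/4, so P_min = 1/2
CS = (1/2) * 49/2 * (51/4 - 53/8) = 2401/32
PS = (1/2) * 49/2 * (53/8 - 1/2) = 2401/32
TS = CS + PS = 2401/32 + 2401/32 = 2401/16

2401/16


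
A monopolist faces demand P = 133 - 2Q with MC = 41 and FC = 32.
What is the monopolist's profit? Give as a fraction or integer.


MR = MC: 133 - 4Q = 41
Q* = 23
P* = 133 - 2*23 = 87
Profit = (P* - MC)*Q* - FC
= (87 - 41)*23 - 32
= 46*23 - 32
= 1058 - 32 = 1026

1026


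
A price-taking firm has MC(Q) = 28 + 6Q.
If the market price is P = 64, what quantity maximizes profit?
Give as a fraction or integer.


In perfect competition, profit is maximized where P = MC.
64 = 28 + 6Q
36 = 6Q
Q* = 36/6 = 6

6


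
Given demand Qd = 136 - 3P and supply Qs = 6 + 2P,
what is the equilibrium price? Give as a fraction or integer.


At equilibrium, Qd = Qs.
136 - 3P = 6 + 2P
136 - 6 = 3P + 2P
130 = 5P
P* = 130/5 = 26

26


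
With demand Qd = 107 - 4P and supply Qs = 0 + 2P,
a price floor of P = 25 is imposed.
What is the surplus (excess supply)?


At P = 25:
Qd = 107 - 4*25 = 7
Qs = 0 + 2*25 = 50
Surplus = Qs - Qd = 50 - 7 = 43

43


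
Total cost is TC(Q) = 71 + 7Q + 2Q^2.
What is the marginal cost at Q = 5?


MC = dTC/dQ = 7 + 2*2*Q
At Q = 5:
MC = 7 + 4*5
MC = 7 + 20 = 27

27


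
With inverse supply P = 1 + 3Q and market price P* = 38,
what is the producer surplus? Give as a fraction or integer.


Minimum supply price (at Q=0): P_min = 1
Quantity supplied at P* = 38:
Q* = (38 - 1)/3 = 37/3
PS = (1/2) * Q* * (P* - P_min)
PS = (1/2) * 37/3 * (38 - 1)
PS = (1/2) * 37/3 * 37 = 1369/6

1369/6


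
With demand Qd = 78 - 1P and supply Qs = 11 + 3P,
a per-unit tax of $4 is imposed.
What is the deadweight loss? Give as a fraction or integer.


Pre-tax equilibrium quantity: Q* = 245/4
Post-tax equilibrium quantity: Q_tax = 233/4
Reduction in quantity: Q* - Q_tax = 3
DWL = (1/2) * tax * (Q* - Q_tax)
DWL = (1/2) * 4 * 3 = 6

6


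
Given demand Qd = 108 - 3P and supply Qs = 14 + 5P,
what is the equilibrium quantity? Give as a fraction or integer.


First find equilibrium price:
108 - 3P = 14 + 5P
P* = 94/8 = 47/4
Then substitute into demand:
Q* = 108 - 3 * 47/4 = 291/4

291/4


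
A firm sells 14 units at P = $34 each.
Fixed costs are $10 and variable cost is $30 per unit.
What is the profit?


Total Revenue = P * Q = 34 * 14 = $476
Total Cost = FC + VC*Q = 10 + 30*14 = $430
Profit = TR - TC = 476 - 430 = $46

$46


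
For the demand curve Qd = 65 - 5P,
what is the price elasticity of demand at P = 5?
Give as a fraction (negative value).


dQ/dP = -5
At P = 5: Q = 65 - 5*5 = 40
E = (dQ/dP)(P/Q) = (-5)(5/40) = -5/8

-5/8


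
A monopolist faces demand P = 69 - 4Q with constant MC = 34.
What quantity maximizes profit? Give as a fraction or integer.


TR = P*Q = (69 - 4Q)Q = 69Q - 4Q^2
MR = dTR/dQ = 69 - 8Q
Set MR = MC:
69 - 8Q = 34
35 = 8Q
Q* = 35/8 = 35/8

35/8


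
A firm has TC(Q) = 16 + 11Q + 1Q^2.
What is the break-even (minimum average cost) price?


AC(Q) = 16/Q + 11 + 1Q
To minimize: dAC/dQ = -16/Q^2 + 1 = 0
Q^2 = 16/1 = 16
Q* = 4
Min AC = 16/4 + 11 + 1*4
Min AC = 4 + 11 + 4 = 19

19


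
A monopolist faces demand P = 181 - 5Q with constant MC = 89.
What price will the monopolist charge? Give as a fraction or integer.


MR = 181 - 10Q
Set MR = MC: 181 - 10Q = 89
Q* = 46/5
Substitute into demand:
P* = 181 - 5*46/5 = 135

135


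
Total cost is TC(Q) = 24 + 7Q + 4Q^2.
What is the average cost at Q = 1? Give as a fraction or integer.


TC(1) = 24 + 7*1 + 4*1^2
TC(1) = 24 + 7 + 4 = 35
AC = TC/Q = 35/1 = 35

35


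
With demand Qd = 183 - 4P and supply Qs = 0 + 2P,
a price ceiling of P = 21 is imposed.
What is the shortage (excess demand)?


At P = 21:
Qd = 183 - 4*21 = 99
Qs = 0 + 2*21 = 42
Shortage = Qd - Qs = 99 - 42 = 57

57


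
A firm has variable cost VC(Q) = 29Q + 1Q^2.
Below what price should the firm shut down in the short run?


AVC(Q) = VC(Q)/Q = 29 + 1Q
AVC is increasing in Q, so minimum AVC is at Q -> 0+.
Min AVC = 29
The firm should shut down if P < 29.

29


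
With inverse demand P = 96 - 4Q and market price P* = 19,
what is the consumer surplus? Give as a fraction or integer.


Maximum willingness to pay (at Q=0): P_max = 96
Quantity demanded at P* = 19:
Q* = (96 - 19)/4 = 77/4
CS = (1/2) * Q* * (P_max - P*)
CS = (1/2) * 77/4 * (96 - 19)
CS = (1/2) * 77/4 * 77 = 5929/8

5929/8


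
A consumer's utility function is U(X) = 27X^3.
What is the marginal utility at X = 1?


MU = dU/dX = 27*3*X^(3-1)
MU = 81*X^2
At X = 1:
MU = 81 * 1^2
MU = 81 * 1 = 81

81


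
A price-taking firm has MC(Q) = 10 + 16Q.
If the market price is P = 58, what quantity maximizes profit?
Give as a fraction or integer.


In perfect competition, profit is maximized where P = MC.
58 = 10 + 16Q
48 = 16Q
Q* = 48/16 = 3

3


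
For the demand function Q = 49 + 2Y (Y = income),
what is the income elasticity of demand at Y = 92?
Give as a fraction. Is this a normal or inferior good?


dQ/dY = 2
At Y = 92: Q = 49 + 2*92 = 233
Ey = (dQ/dY)(Y/Q) = 2 * 92 / 233 = 184/233
Since Ey > 0, this is a normal good.

184/233 (normal good)


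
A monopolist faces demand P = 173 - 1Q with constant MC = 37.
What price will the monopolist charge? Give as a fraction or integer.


MR = 173 - 2Q
Set MR = MC: 173 - 2Q = 37
Q* = 68
Substitute into demand:
P* = 173 - 1*68 = 105

105


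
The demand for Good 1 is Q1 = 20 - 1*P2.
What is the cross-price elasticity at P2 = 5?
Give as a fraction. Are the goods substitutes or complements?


dQ1/dP2 = -1
At P2 = 5: Q1 = 20 - 1*5 = 15
Exy = (dQ1/dP2)(P2/Q1) = -1 * 5 / 15 = -1/3
Since Exy < 0, the goods are complements.

-1/3 (complements)


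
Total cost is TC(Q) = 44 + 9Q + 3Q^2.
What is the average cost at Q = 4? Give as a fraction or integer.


TC(4) = 44 + 9*4 + 3*4^2
TC(4) = 44 + 36 + 48 = 128
AC = TC/Q = 128/4 = 32

32


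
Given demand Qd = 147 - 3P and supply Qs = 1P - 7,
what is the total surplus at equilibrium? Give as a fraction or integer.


Find equilibrium: 147 - 3P = 1P - 7
147 + 7 = 4P
P* = 154/4 = 77/2
Q* = 1*77/2 - 7 = 63/2
Inverse demand: P = 49 - Q/3, so P_max = 49
Inverse supply: P = 7 + Q/1, so P_min = 7
CS = (1/2) * 63/2 * (49 - 77/2) = 1323/8
PS = (1/2) * 63/2 * (77/2 - 7) = 3969/8
TS = CS + PS = 1323/8 + 3969/8 = 1323/2

1323/2


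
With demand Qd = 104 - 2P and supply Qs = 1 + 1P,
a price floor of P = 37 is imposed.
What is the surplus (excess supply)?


At P = 37:
Qd = 104 - 2*37 = 30
Qs = 1 + 1*37 = 38
Surplus = Qs - Qd = 38 - 30 = 8

8


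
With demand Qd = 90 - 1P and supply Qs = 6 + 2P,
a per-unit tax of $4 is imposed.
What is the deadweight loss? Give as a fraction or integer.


Pre-tax equilibrium quantity: Q* = 62
Post-tax equilibrium quantity: Q_tax = 178/3
Reduction in quantity: Q* - Q_tax = 8/3
DWL = (1/2) * tax * (Q* - Q_tax)
DWL = (1/2) * 4 * 8/3 = 16/3

16/3


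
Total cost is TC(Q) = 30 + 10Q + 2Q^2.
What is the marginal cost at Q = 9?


MC = dTC/dQ = 10 + 2*2*Q
At Q = 9:
MC = 10 + 4*9
MC = 10 + 36 = 46

46


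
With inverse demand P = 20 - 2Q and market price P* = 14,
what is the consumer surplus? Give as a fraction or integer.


Maximum willingness to pay (at Q=0): P_max = 20
Quantity demanded at P* = 14:
Q* = (20 - 14)/2 = 3
CS = (1/2) * Q* * (P_max - P*)
CS = (1/2) * 3 * (20 - 14)
CS = (1/2) * 3 * 6 = 9

9


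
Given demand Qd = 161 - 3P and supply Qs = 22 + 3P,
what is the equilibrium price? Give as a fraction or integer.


At equilibrium, Qd = Qs.
161 - 3P = 22 + 3P
161 - 22 = 3P + 3P
139 = 6P
P* = 139/6 = 139/6

139/6


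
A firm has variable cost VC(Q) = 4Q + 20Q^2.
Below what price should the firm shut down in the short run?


AVC(Q) = VC(Q)/Q = 4 + 20Q
AVC is increasing in Q, so minimum AVC is at Q -> 0+.
Min AVC = 4
The firm should shut down if P < 4.

4


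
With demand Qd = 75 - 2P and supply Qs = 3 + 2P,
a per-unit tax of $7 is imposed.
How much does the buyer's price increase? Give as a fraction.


With a per-unit tax, the buyer's price increase depends on relative slopes.
Supply slope: d = 2, Demand slope: b = 2
Buyer's price increase = d * tax / (b + d)
= 2 * 7 / (2 + 2)
= 14 / 4 = 7/2

7/2


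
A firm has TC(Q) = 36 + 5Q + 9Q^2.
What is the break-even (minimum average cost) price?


AC(Q) = 36/Q + 5 + 9Q
To minimize: dAC/dQ = -36/Q^2 + 9 = 0
Q^2 = 36/9 = 4
Q* = 2
Min AC = 36/2 + 5 + 9*2
Min AC = 18 + 5 + 18 = 41

41


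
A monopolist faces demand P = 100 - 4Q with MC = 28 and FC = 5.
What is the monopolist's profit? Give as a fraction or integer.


MR = MC: 100 - 8Q = 28
Q* = 9
P* = 100 - 4*9 = 64
Profit = (P* - MC)*Q* - FC
= (64 - 28)*9 - 5
= 36*9 - 5
= 324 - 5 = 319

319


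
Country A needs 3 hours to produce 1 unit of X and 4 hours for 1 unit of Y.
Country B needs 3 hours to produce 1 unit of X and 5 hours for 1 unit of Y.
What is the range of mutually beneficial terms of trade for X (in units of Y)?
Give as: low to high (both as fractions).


Opportunity cost of X for Country A = hours_X / hours_Y = 3/4 = 3/4 units of Y
Opportunity cost of X for Country B = hours_X / hours_Y = 3/5 = 3/5 units of Y
Terms of trade must be between the two opportunity costs.
Range: 3/5 to 3/4

3/5 to 3/4


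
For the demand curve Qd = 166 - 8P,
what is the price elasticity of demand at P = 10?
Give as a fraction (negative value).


dQ/dP = -8
At P = 10: Q = 166 - 8*10 = 86
E = (dQ/dP)(P/Q) = (-8)(10/86) = -40/43

-40/43


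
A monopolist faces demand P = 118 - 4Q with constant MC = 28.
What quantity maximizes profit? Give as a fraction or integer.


TR = P*Q = (118 - 4Q)Q = 118Q - 4Q^2
MR = dTR/dQ = 118 - 8Q
Set MR = MC:
118 - 8Q = 28
90 = 8Q
Q* = 90/8 = 45/4

45/4


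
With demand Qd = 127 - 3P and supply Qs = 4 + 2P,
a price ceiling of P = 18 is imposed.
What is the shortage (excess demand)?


At P = 18:
Qd = 127 - 3*18 = 73
Qs = 4 + 2*18 = 40
Shortage = Qd - Qs = 73 - 40 = 33

33


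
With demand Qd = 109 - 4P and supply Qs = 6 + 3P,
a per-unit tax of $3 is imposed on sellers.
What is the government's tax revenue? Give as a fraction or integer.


With tax on sellers, new supply: Qs' = 6 + 3(P - 3)
= 3P - 3
New equilibrium quantity:
Q_new = 45
Tax revenue = tax * Q_new = 3 * 45 = 135

135


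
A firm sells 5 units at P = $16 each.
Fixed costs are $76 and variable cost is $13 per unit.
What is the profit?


Total Revenue = P * Q = 16 * 5 = $80
Total Cost = FC + VC*Q = 76 + 13*5 = $141
Profit = TR - TC = 80 - 141 = $-61

$-61


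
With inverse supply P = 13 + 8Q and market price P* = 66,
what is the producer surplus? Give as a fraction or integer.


Minimum supply price (at Q=0): P_min = 13
Quantity supplied at P* = 66:
Q* = (66 - 13)/8 = 53/8
PS = (1/2) * Q* * (P* - P_min)
PS = (1/2) * 53/8 * (66 - 13)
PS = (1/2) * 53/8 * 53 = 2809/16

2809/16


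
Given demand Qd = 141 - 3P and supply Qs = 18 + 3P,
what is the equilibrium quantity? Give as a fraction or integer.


First find equilibrium price:
141 - 3P = 18 + 3P
P* = 123/6 = 41/2
Then substitute into demand:
Q* = 141 - 3 * 41/2 = 159/2

159/2


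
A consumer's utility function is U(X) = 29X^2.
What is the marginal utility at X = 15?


MU = dU/dX = 29*2*X^(2-1)
MU = 58*X^1
At X = 15:
MU = 58 * 15^1
MU = 58 * 15 = 870

870


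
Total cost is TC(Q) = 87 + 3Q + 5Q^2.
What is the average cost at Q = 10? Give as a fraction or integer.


TC(10) = 87 + 3*10 + 5*10^2
TC(10) = 87 + 30 + 500 = 617
AC = TC/Q = 617/10 = 617/10

617/10


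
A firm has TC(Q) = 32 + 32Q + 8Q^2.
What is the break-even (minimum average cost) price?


AC(Q) = 32/Q + 32 + 8Q
To minimize: dAC/dQ = -32/Q^2 + 8 = 0
Q^2 = 32/8 = 4
Q* = 2
Min AC = 32/2 + 32 + 8*2
Min AC = 16 + 32 + 16 = 64

64


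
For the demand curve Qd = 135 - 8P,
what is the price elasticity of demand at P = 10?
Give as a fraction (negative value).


dQ/dP = -8
At P = 10: Q = 135 - 8*10 = 55
E = (dQ/dP)(P/Q) = (-8)(10/55) = -16/11

-16/11


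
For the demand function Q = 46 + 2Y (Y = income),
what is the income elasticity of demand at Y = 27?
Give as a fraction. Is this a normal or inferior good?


dQ/dY = 2
At Y = 27: Q = 46 + 2*27 = 100
Ey = (dQ/dY)(Y/Q) = 2 * 27 / 100 = 27/50
Since Ey > 0, this is a normal good.

27/50 (normal good)


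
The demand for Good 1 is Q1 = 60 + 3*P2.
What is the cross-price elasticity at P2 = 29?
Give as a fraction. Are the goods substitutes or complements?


dQ1/dP2 = 3
At P2 = 29: Q1 = 60 + 3*29 = 147
Exy = (dQ1/dP2)(P2/Q1) = 3 * 29 / 147 = 29/49
Since Exy > 0, the goods are substitutes.

29/49 (substitutes)


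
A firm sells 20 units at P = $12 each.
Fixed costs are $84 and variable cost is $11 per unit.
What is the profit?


Total Revenue = P * Q = 12 * 20 = $240
Total Cost = FC + VC*Q = 84 + 11*20 = $304
Profit = TR - TC = 240 - 304 = $-64

$-64


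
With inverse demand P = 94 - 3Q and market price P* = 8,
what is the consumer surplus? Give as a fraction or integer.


Maximum willingness to pay (at Q=0): P_max = 94
Quantity demanded at P* = 8:
Q* = (94 - 8)/3 = 86/3
CS = (1/2) * Q* * (P_max - P*)
CS = (1/2) * 86/3 * (94 - 8)
CS = (1/2) * 86/3 * 86 = 3698/3

3698/3


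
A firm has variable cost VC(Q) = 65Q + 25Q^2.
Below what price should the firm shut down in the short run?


AVC(Q) = VC(Q)/Q = 65 + 25Q
AVC is increasing in Q, so minimum AVC is at Q -> 0+.
Min AVC = 65
The firm should shut down if P < 65.

65


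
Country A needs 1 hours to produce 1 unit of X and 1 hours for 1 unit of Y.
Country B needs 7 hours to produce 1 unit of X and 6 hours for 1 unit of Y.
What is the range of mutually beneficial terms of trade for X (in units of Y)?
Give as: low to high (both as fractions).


Opportunity cost of X for Country A = hours_X / hours_Y = 1/1 = 1 units of Y
Opportunity cost of X for Country B = hours_X / hours_Y = 7/6 = 7/6 units of Y
Terms of trade must be between the two opportunity costs.
Range: 1 to 7/6

1 to 7/6


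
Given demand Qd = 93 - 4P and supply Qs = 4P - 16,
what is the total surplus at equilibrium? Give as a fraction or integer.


Find equilibrium: 93 - 4P = 4P - 16
93 + 16 = 8P
P* = 109/8 = 109/8
Q* = 4*109/8 - 16 = 77/2
Inverse demand: P = 93/4 - Q/4, so P_max = 93/4
Inverse supply: P = 4 + Q/4, so P_min = 4
CS = (1/2) * 77/2 * (93/4 - 109/8) = 5929/32
PS = (1/2) * 77/2 * (109/8 - 4) = 5929/32
TS = CS + PS = 5929/32 + 5929/32 = 5929/16

5929/16


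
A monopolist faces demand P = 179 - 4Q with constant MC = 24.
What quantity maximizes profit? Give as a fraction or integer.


TR = P*Q = (179 - 4Q)Q = 179Q - 4Q^2
MR = dTR/dQ = 179 - 8Q
Set MR = MC:
179 - 8Q = 24
155 = 8Q
Q* = 155/8 = 155/8

155/8


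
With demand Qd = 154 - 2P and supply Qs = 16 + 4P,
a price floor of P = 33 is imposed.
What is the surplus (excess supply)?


At P = 33:
Qd = 154 - 2*33 = 88
Qs = 16 + 4*33 = 148
Surplus = Qs - Qd = 148 - 88 = 60

60


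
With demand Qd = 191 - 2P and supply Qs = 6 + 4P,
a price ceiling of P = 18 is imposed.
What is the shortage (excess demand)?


At P = 18:
Qd = 191 - 2*18 = 155
Qs = 6 + 4*18 = 78
Shortage = Qd - Qs = 155 - 78 = 77

77


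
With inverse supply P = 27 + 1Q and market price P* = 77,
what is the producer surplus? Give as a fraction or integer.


Minimum supply price (at Q=0): P_min = 27
Quantity supplied at P* = 77:
Q* = (77 - 27)/1 = 50
PS = (1/2) * Q* * (P* - P_min)
PS = (1/2) * 50 * (77 - 27)
PS = (1/2) * 50 * 50 = 1250

1250


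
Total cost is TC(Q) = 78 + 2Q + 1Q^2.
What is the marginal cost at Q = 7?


MC = dTC/dQ = 2 + 2*1*Q
At Q = 7:
MC = 2 + 2*7
MC = 2 + 14 = 16

16


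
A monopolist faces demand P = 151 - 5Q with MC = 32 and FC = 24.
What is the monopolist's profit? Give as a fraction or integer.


MR = MC: 151 - 10Q = 32
Q* = 119/10
P* = 151 - 5*119/10 = 183/2
Profit = (P* - MC)*Q* - FC
= (183/2 - 32)*119/10 - 24
= 119/2*119/10 - 24
= 14161/20 - 24 = 13681/20

13681/20


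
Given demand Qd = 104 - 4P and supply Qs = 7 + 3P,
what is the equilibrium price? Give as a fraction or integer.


At equilibrium, Qd = Qs.
104 - 4P = 7 + 3P
104 - 7 = 4P + 3P
97 = 7P
P* = 97/7 = 97/7

97/7


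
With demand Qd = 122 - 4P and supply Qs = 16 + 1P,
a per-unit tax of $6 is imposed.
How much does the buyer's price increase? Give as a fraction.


With a per-unit tax, the buyer's price increase depends on relative slopes.
Supply slope: d = 1, Demand slope: b = 4
Buyer's price increase = d * tax / (b + d)
= 1 * 6 / (4 + 1)
= 6 / 5 = 6/5

6/5


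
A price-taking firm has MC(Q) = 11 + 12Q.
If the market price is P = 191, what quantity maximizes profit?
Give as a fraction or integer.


In perfect competition, profit is maximized where P = MC.
191 = 11 + 12Q
180 = 12Q
Q* = 180/12 = 15

15


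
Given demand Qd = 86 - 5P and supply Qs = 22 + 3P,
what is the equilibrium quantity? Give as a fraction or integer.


First find equilibrium price:
86 - 5P = 22 + 3P
P* = 64/8 = 8
Then substitute into demand:
Q* = 86 - 5 * 8 = 46

46


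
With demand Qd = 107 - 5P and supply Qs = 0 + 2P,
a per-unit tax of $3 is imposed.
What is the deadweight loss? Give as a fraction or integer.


Pre-tax equilibrium quantity: Q* = 214/7
Post-tax equilibrium quantity: Q_tax = 184/7
Reduction in quantity: Q* - Q_tax = 30/7
DWL = (1/2) * tax * (Q* - Q_tax)
DWL = (1/2) * 3 * 30/7 = 45/7

45/7


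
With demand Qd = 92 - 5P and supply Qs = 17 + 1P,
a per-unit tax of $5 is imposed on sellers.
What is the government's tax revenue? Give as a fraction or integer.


With tax on sellers, new supply: Qs' = 17 + 1(P - 5)
= 12 + 1P
New equilibrium quantity:
Q_new = 76/3
Tax revenue = tax * Q_new = 5 * 76/3 = 380/3

380/3


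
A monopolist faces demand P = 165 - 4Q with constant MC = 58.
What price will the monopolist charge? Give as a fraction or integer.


MR = 165 - 8Q
Set MR = MC: 165 - 8Q = 58
Q* = 107/8
Substitute into demand:
P* = 165 - 4*107/8 = 223/2

223/2


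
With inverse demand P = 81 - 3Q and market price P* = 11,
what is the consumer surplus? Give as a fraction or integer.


Maximum willingness to pay (at Q=0): P_max = 81
Quantity demanded at P* = 11:
Q* = (81 - 11)/3 = 70/3
CS = (1/2) * Q* * (P_max - P*)
CS = (1/2) * 70/3 * (81 - 11)
CS = (1/2) * 70/3 * 70 = 2450/3

2450/3


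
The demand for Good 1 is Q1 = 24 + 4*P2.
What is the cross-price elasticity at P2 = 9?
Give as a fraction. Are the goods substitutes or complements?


dQ1/dP2 = 4
At P2 = 9: Q1 = 24 + 4*9 = 60
Exy = (dQ1/dP2)(P2/Q1) = 4 * 9 / 60 = 3/5
Since Exy > 0, the goods are substitutes.

3/5 (substitutes)


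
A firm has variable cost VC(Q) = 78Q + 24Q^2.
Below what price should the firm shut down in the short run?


AVC(Q) = VC(Q)/Q = 78 + 24Q
AVC is increasing in Q, so minimum AVC is at Q -> 0+.
Min AVC = 78
The firm should shut down if P < 78.

78


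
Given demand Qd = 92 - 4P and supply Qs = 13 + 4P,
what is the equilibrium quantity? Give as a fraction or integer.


First find equilibrium price:
92 - 4P = 13 + 4P
P* = 79/8 = 79/8
Then substitute into demand:
Q* = 92 - 4 * 79/8 = 105/2

105/2


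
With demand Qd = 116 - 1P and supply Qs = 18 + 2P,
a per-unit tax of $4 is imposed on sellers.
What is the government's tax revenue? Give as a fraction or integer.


With tax on sellers, new supply: Qs' = 18 + 2(P - 4)
= 10 + 2P
New equilibrium quantity:
Q_new = 242/3
Tax revenue = tax * Q_new = 4 * 242/3 = 968/3

968/3


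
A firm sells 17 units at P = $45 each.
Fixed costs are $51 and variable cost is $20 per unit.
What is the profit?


Total Revenue = P * Q = 45 * 17 = $765
Total Cost = FC + VC*Q = 51 + 20*17 = $391
Profit = TR - TC = 765 - 391 = $374

$374


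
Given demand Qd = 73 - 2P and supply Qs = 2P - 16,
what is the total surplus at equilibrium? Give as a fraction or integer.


Find equilibrium: 73 - 2P = 2P - 16
73 + 16 = 4P
P* = 89/4 = 89/4
Q* = 2*89/4 - 16 = 57/2
Inverse demand: P = 73/2 - Q/2, so P_max = 73/2
Inverse supply: P = 8 + Q/2, so P_min = 8
CS = (1/2) * 57/2 * (73/2 - 89/4) = 3249/16
PS = (1/2) * 57/2 * (89/4 - 8) = 3249/16
TS = CS + PS = 3249/16 + 3249/16 = 3249/8

3249/8


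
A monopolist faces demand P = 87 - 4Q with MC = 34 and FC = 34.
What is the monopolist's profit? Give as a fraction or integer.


MR = MC: 87 - 8Q = 34
Q* = 53/8
P* = 87 - 4*53/8 = 121/2
Profit = (P* - MC)*Q* - FC
= (121/2 - 34)*53/8 - 34
= 53/2*53/8 - 34
= 2809/16 - 34 = 2265/16

2265/16


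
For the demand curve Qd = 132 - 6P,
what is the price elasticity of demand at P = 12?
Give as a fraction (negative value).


dQ/dP = -6
At P = 12: Q = 132 - 6*12 = 60
E = (dQ/dP)(P/Q) = (-6)(12/60) = -6/5

-6/5


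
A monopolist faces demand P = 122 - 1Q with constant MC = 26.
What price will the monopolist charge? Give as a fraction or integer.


MR = 122 - 2Q
Set MR = MC: 122 - 2Q = 26
Q* = 48
Substitute into demand:
P* = 122 - 1*48 = 74

74


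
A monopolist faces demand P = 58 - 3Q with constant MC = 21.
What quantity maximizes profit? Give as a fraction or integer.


TR = P*Q = (58 - 3Q)Q = 58Q - 3Q^2
MR = dTR/dQ = 58 - 6Q
Set MR = MC:
58 - 6Q = 21
37 = 6Q
Q* = 37/6 = 37/6

37/6


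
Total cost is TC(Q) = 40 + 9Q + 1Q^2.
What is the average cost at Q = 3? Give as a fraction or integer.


TC(3) = 40 + 9*3 + 1*3^2
TC(3) = 40 + 27 + 9 = 76
AC = TC/Q = 76/3 = 76/3

76/3


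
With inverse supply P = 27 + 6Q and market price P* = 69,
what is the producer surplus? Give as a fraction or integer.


Minimum supply price (at Q=0): P_min = 27
Quantity supplied at P* = 69:
Q* = (69 - 27)/6 = 7
PS = (1/2) * Q* * (P* - P_min)
PS = (1/2) * 7 * (69 - 27)
PS = (1/2) * 7 * 42 = 147

147


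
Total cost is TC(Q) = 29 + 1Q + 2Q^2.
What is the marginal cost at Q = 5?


MC = dTC/dQ = 1 + 2*2*Q
At Q = 5:
MC = 1 + 4*5
MC = 1 + 20 = 21

21


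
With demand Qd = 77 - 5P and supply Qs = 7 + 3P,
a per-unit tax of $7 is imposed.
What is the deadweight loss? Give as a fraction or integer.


Pre-tax equilibrium quantity: Q* = 133/4
Post-tax equilibrium quantity: Q_tax = 161/8
Reduction in quantity: Q* - Q_tax = 105/8
DWL = (1/2) * tax * (Q* - Q_tax)
DWL = (1/2) * 7 * 105/8 = 735/16

735/16


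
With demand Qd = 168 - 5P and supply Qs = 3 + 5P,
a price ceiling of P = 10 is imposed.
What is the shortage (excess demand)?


At P = 10:
Qd = 168 - 5*10 = 118
Qs = 3 + 5*10 = 53
Shortage = Qd - Qs = 118 - 53 = 65

65


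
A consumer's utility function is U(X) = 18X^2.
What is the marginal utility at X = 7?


MU = dU/dX = 18*2*X^(2-1)
MU = 36*X^1
At X = 7:
MU = 36 * 7^1
MU = 36 * 7 = 252

252


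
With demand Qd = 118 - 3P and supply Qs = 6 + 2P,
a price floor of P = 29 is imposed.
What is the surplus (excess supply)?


At P = 29:
Qd = 118 - 3*29 = 31
Qs = 6 + 2*29 = 64
Surplus = Qs - Qd = 64 - 31 = 33

33


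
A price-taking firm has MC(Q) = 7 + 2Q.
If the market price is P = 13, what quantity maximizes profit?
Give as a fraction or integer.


In perfect competition, profit is maximized where P = MC.
13 = 7 + 2Q
6 = 2Q
Q* = 6/2 = 3

3


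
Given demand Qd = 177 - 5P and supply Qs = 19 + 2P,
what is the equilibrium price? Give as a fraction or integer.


At equilibrium, Qd = Qs.
177 - 5P = 19 + 2P
177 - 19 = 5P + 2P
158 = 7P
P* = 158/7 = 158/7

158/7


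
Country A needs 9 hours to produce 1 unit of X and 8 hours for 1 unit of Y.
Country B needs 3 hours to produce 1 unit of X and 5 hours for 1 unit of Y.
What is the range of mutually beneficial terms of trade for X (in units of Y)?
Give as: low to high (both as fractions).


Opportunity cost of X for Country A = hours_X / hours_Y = 9/8 = 9/8 units of Y
Opportunity cost of X for Country B = hours_X / hours_Y = 3/5 = 3/5 units of Y
Terms of trade must be between the two opportunity costs.
Range: 3/5 to 9/8

3/5 to 9/8


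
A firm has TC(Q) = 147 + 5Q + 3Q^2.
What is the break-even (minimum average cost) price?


AC(Q) = 147/Q + 5 + 3Q
To minimize: dAC/dQ = -147/Q^2 + 3 = 0
Q^2 = 147/3 = 49
Q* = 7
Min AC = 147/7 + 5 + 3*7
Min AC = 21 + 5 + 21 = 47

47


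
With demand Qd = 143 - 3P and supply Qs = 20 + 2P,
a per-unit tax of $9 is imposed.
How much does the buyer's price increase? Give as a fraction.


With a per-unit tax, the buyer's price increase depends on relative slopes.
Supply slope: d = 2, Demand slope: b = 3
Buyer's price increase = d * tax / (b + d)
= 2 * 9 / (3 + 2)
= 18 / 5 = 18/5

18/5


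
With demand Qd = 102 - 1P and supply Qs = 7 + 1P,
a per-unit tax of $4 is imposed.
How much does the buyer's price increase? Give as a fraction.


With a per-unit tax, the buyer's price increase depends on relative slopes.
Supply slope: d = 1, Demand slope: b = 1
Buyer's price increase = d * tax / (b + d)
= 1 * 4 / (1 + 1)
= 4 / 2 = 2

2


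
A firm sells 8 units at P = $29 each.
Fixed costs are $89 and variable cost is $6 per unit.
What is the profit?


Total Revenue = P * Q = 29 * 8 = $232
Total Cost = FC + VC*Q = 89 + 6*8 = $137
Profit = TR - TC = 232 - 137 = $95

$95


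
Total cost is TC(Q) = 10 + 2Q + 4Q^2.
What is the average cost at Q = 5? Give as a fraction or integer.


TC(5) = 10 + 2*5 + 4*5^2
TC(5) = 10 + 10 + 100 = 120
AC = TC/Q = 120/5 = 24

24


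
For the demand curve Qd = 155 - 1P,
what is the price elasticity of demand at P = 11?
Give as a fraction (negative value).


dQ/dP = -1
At P = 11: Q = 155 - 1*11 = 144
E = (dQ/dP)(P/Q) = (-1)(11/144) = -11/144

-11/144


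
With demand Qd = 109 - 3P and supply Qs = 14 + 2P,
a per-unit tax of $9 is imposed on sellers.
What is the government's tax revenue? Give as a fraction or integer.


With tax on sellers, new supply: Qs' = 14 + 2(P - 9)
= 2P - 4
New equilibrium quantity:
Q_new = 206/5
Tax revenue = tax * Q_new = 9 * 206/5 = 1854/5

1854/5


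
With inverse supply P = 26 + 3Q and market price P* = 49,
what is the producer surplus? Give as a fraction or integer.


Minimum supply price (at Q=0): P_min = 26
Quantity supplied at P* = 49:
Q* = (49 - 26)/3 = 23/3
PS = (1/2) * Q* * (P* - P_min)
PS = (1/2) * 23/3 * (49 - 26)
PS = (1/2) * 23/3 * 23 = 529/6

529/6


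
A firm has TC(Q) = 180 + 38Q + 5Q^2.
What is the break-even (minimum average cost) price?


AC(Q) = 180/Q + 38 + 5Q
To minimize: dAC/dQ = -180/Q^2 + 5 = 0
Q^2 = 180/5 = 36
Q* = 6
Min AC = 180/6 + 38 + 5*6
Min AC = 30 + 38 + 30 = 98

98


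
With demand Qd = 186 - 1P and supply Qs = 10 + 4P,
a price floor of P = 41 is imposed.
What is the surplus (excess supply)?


At P = 41:
Qd = 186 - 1*41 = 145
Qs = 10 + 4*41 = 174
Surplus = Qs - Qd = 174 - 145 = 29

29


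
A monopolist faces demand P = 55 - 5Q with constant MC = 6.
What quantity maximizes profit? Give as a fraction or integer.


TR = P*Q = (55 - 5Q)Q = 55Q - 5Q^2
MR = dTR/dQ = 55 - 10Q
Set MR = MC:
55 - 10Q = 6
49 = 10Q
Q* = 49/10 = 49/10

49/10


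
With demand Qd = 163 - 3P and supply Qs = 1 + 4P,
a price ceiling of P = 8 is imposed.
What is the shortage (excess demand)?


At P = 8:
Qd = 163 - 3*8 = 139
Qs = 1 + 4*8 = 33
Shortage = Qd - Qs = 139 - 33 = 106

106


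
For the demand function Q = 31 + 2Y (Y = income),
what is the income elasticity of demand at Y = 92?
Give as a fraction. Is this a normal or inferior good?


dQ/dY = 2
At Y = 92: Q = 31 + 2*92 = 215
Ey = (dQ/dY)(Y/Q) = 2 * 92 / 215 = 184/215
Since Ey > 0, this is a normal good.

184/215 (normal good)


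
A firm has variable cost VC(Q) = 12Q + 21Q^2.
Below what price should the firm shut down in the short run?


AVC(Q) = VC(Q)/Q = 12 + 21Q
AVC is increasing in Q, so minimum AVC is at Q -> 0+.
Min AVC = 12
The firm should shut down if P < 12.

12


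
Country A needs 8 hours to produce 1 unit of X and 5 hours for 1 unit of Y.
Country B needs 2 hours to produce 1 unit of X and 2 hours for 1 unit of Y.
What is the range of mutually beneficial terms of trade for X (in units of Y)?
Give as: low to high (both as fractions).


Opportunity cost of X for Country A = hours_X / hours_Y = 8/5 = 8/5 units of Y
Opportunity cost of X for Country B = hours_X / hours_Y = 2/2 = 1 units of Y
Terms of trade must be between the two opportunity costs.
Range: 1 to 8/5

1 to 8/5


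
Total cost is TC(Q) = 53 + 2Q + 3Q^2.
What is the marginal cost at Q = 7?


MC = dTC/dQ = 2 + 2*3*Q
At Q = 7:
MC = 2 + 6*7
MC = 2 + 42 = 44

44


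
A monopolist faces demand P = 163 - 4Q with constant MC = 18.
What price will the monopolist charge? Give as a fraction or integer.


MR = 163 - 8Q
Set MR = MC: 163 - 8Q = 18
Q* = 145/8
Substitute into demand:
P* = 163 - 4*145/8 = 181/2

181/2


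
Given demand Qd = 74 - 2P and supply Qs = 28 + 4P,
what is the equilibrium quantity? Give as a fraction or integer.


First find equilibrium price:
74 - 2P = 28 + 4P
P* = 46/6 = 23/3
Then substitute into demand:
Q* = 74 - 2 * 23/3 = 176/3

176/3


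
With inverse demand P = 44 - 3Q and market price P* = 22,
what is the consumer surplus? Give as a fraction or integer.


Maximum willingness to pay (at Q=0): P_max = 44
Quantity demanded at P* = 22:
Q* = (44 - 22)/3 = 22/3
CS = (1/2) * Q* * (P_max - P*)
CS = (1/2) * 22/3 * (44 - 22)
CS = (1/2) * 22/3 * 22 = 242/3

242/3


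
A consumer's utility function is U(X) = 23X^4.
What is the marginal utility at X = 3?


MU = dU/dX = 23*4*X^(4-1)
MU = 92*X^3
At X = 3:
MU = 92 * 3^3
MU = 92 * 27 = 2484

2484
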